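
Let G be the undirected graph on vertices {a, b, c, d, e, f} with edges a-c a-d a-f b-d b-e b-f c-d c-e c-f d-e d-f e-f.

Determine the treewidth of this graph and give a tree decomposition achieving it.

Treewidth 3.
One optimal decomposition is:
Bags: B1 = {a, c, d, f}  B2 = {c, d, e, f}  B3 = {b, d, e, f}
Tree: B1–B2, B2–B3

Each bag holds 4 vertices, so the decomposition has width 3, which upper-bounds the treewidth. Conversely, {c, d, e, f} is a clique of size 4, and the vertices of any clique must share a bag in every tree decomposition; so some bag has ≥ 4 vertices and tw(G) ≥ 3. Combining the bounds, tw(G) = 3.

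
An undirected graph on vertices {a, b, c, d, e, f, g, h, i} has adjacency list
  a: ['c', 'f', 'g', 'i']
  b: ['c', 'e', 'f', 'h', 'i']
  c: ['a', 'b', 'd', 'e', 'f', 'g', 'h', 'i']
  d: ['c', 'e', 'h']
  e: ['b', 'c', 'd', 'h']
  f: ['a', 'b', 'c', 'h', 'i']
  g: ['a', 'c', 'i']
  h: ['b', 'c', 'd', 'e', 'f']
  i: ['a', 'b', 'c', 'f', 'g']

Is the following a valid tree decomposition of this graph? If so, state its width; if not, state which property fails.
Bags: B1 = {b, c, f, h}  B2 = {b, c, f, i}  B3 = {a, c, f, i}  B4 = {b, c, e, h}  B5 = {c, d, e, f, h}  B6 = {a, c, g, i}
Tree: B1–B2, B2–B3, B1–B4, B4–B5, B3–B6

A tree decomposition must satisfy three properties: every vertex lies in some bag; for every edge, both endpoints lie together in some bag; and for every vertex, the bags containing it form a connected subtree. Here bags containing vertex f are not connected in the tree, so the decomposition is invalid.

No — bags containing vertex f are not connected in the tree.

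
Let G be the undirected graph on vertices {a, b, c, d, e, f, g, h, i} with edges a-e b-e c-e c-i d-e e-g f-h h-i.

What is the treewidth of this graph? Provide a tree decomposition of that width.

Treewidth 1.
Bags: B1 = {e, g}  B2 = {d, e}  B3 = {a, e}  B4 = {c, e}  B5 = {c, i}  B6 = {h, i}  B7 = {b, e}  B8 = {f, h}
Tree: B1–B2, B1–B3, B1–B4, B4–B5, B5–B6, B1–B7, B6–B8

Every bag has size at most 2, so the width is 2 − 1 = 1 and tw(G) ≤ 1. Any graph with an edge has treewidth ≥ 1, and G has the edge g–e. Hence tw(G) = 1 exactly.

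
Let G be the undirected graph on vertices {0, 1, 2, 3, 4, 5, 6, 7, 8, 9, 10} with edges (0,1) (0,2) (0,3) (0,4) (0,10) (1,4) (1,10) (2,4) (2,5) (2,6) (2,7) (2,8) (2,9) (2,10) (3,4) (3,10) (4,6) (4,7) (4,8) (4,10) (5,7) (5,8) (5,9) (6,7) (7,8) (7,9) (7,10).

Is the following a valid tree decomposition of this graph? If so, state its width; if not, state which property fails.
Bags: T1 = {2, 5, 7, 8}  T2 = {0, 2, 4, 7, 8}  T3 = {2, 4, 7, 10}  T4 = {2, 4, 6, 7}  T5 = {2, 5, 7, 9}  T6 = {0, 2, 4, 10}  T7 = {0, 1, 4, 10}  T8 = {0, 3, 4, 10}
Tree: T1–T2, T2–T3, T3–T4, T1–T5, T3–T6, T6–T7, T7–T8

A tree decomposition must satisfy three properties: every vertex lies in some bag; for every edge, both endpoints lie together in some bag; and for every vertex, the bags containing it form a connected subtree. Here bags containing vertex 0 are not connected in the tree, so the decomposition is invalid.

No — bags containing vertex 0 are not connected in the tree.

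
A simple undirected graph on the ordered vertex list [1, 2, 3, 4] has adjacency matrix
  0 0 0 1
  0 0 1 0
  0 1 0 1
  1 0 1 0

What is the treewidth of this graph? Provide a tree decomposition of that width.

The largest bag has 2 vertices, giving width 1; this decomposition certifies tw(G) ≤ 1. Since G has at least one edge (e.g. 2–3), it is not an edgeless graph, so tw(G) ≥ 1. Combining the bounds, tw(G) = 1.

Treewidth 1.
Bags: B1 = {2, 3}  B2 = {3, 4}  B3 = {1, 4}
Tree: B1–B2, B2–B3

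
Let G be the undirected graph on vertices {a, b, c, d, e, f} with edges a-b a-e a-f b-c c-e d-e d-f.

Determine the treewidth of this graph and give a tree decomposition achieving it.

Treewidth 2.
Bags: B1 = {a, d, f}  B2 = {a, d, e}  B3 = {a, b, e}  B4 = {b, c, e}
Tree: B1–B2, B2–B3, B3–B4

Each bag holds 3 vertices, so the decomposition has width 2, which upper-bounds the treewidth. Since f–d–e–a–f is a cycle in G, G is not acyclic. Forests are exactly the graphs of treewidth ≤ 1, so tw(G) ≥ 2. Therefore the treewidth is 2.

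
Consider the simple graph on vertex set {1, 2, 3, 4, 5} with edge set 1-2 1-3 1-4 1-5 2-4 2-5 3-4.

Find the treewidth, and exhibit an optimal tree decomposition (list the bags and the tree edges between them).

Each bag holds 3 vertices, so the decomposition has width 2, which upper-bounds the treewidth. On the other hand G contains the 3-clique {1, 2, 4}. A clique must lie in a single bag of any decomposition, so no decomposition can have width below 2. Combining the bounds, tw(G) = 2.

Treewidth 2.
One optimal decomposition is:
Bags: B1 = {1, 2, 5}  B2 = {1, 2, 4}  B3 = {1, 3, 4}
Tree: B1–B2, B2–B3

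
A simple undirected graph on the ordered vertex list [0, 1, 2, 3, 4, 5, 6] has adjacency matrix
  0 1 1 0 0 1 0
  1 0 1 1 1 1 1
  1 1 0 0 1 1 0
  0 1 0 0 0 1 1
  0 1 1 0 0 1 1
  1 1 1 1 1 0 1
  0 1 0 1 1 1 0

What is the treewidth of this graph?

A width-3 tree decomposition is:
Bags: B1 = {1, 2, 4, 5}  B2 = {0, 1, 2, 5}  B3 = {1, 4, 5, 6}  B4 = {1, 3, 5, 6}
Tree: B1–B2, B1–B3, B3–B4
Each bag holds 4 vertices, so the decomposition has width 3, which upper-bounds the treewidth. For the lower bound, the 4 vertices {0, 1, 2, 5} are pairwise adjacent, and any tree decomposition puts a clique entirely inside one bag — forcing width ≥ 3. Hence tw(G) = 3 exactly.

3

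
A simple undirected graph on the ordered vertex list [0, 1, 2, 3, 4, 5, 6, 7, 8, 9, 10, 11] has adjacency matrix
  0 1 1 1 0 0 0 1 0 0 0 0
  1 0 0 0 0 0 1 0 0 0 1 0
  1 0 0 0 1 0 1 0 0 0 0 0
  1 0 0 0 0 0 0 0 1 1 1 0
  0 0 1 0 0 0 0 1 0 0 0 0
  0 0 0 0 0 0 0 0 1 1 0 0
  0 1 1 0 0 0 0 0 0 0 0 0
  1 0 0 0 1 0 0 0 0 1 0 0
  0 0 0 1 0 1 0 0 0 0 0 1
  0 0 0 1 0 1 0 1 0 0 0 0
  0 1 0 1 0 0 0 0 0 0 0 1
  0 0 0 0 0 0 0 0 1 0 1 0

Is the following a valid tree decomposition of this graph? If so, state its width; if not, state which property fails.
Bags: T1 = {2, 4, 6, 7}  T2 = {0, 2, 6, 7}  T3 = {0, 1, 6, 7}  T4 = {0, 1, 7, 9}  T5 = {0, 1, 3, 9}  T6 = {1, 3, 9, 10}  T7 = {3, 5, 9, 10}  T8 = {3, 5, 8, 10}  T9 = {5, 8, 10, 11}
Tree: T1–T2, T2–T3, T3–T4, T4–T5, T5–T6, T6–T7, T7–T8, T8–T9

Vertex coverage: the bags together contain {0, 1, 2, 3, 4, 5, 6, 7, 8, 9, 10, 11}, the full vertex set. Edge coverage: each edge of G has both endpoints in at least one bag. Running intersection: for every vertex, the bags containing it form a connected subtree. All three properties hold, so this is a valid tree decomposition of width max|bag| − 1 = 3, and hence tw(G) ≤ 3.

Yes; width 3.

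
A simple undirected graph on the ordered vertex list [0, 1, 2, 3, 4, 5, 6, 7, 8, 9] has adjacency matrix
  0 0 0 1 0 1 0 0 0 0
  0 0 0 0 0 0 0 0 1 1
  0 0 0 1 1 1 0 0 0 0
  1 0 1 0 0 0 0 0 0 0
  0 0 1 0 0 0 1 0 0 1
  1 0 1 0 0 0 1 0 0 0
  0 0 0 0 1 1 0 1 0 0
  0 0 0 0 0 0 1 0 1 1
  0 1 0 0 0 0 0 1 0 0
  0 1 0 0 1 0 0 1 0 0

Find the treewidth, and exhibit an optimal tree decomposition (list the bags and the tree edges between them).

The largest bag has 3 vertices, giving width 2; this decomposition certifies tw(G) ≤ 2. For the lower bound, G contains the cycle 8–1–9–7–8, so G is not a forest; only forests have treewidth ≤ 1, hence tw(G) ≥ 2. Combining the bounds, tw(G) = 2.

Treewidth 2.
One such decomposition:
Bags: B1 = {1, 7, 8}  B2 = {1, 7, 9}  B3 = {6, 7, 9}  B4 = {4, 6, 9}  B5 = {4, 5, 6}  B6 = {2, 4, 5}  B7 = {0, 2, 5}  B8 = {0, 2, 3}
Tree: B1–B2, B2–B3, B3–B4, B4–B5, B5–B6, B6–B7, B7–B8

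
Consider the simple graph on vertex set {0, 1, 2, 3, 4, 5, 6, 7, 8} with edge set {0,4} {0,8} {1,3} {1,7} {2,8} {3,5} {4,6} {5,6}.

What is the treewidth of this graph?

1

A width-1 tree decomposition is:
Bags: B1 = {2, 8}  B2 = {0, 8}  B3 = {0, 4}  B4 = {4, 6}  B5 = {5, 6}  B6 = {3, 5}  B7 = {1, 3}  B8 = {1, 7}
Tree: B1–B2, B2–B3, B3–B4, B4–B5, B5–B6, B6–B7, B7–B8
Each bag holds 2 vertices, so the decomposition has width 1, which upper-bounds the treewidth. G has an edge, so its treewidth is at least 1. Combining the bounds, tw(G) = 1.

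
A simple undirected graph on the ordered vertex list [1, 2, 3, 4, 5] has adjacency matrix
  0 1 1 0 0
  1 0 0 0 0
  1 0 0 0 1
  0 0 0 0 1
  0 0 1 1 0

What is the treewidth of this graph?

1

A width-1 tree decomposition is:
Bags: B1 = {3, 5}  B2 = {1, 3}  B3 = {1, 2}  B4 = {4, 5}
Tree: B1–B2, B2–B3, B1–B4
Every bag has size at most 2, so the width is 2 − 1 = 1 and tw(G) ≤ 1. Any graph with an edge has treewidth ≥ 1, and G has the edge 3–5. Therefore the treewidth is 1.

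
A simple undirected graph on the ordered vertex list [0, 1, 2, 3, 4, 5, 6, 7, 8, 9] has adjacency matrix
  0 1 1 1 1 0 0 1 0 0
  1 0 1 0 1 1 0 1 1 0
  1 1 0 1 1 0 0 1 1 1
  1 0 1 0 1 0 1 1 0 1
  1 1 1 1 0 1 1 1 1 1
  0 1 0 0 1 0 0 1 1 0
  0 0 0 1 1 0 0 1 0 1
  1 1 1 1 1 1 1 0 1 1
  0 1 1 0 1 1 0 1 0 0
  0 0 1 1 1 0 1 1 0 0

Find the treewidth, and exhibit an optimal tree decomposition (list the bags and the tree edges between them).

Every bag has size at most 5, so the width is 5 − 1 = 4 and tw(G) ≤ 4. On the other hand G contains the 5-clique {0, 1, 2, 4, 7}. A clique must lie in a single bag of any decomposition, so no decomposition can have width below 4. The upper and lower bounds meet at 4, so that is the treewidth.

Treewidth 4.
Bags: B1 = {1, 2, 4, 7, 8}  B2 = {0, 1, 2, 4, 7}  B3 = {0, 2, 3, 4, 7}  B4 = {1, 4, 5, 7, 8}  B5 = {2, 3, 4, 7, 9}  B6 = {3, 4, 6, 7, 9}
Tree: B1–B2, B2–B3, B1–B4, B3–B5, B5–B6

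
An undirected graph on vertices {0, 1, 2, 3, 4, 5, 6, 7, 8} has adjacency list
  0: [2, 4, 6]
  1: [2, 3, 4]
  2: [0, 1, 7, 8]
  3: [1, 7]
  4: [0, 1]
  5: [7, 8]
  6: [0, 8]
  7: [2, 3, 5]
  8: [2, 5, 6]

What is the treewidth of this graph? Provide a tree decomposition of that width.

Treewidth 3.
Bags: B1 = {0, 1, 3, 4}  B2 = {0, 1, 2, 3}  B3 = {0, 2, 3, 7}  B4 = {0, 2, 6, 7}  B5 = {2, 6, 7, 8}  B6 = {5, 6, 7, 8}
Tree: B1–B2, B2–B3, B3–B4, B4–B5, B5–B6

The largest bag has 4 vertices, giving width 3; this decomposition certifies tw(G) ≤ 3. For the lower bound: the 4 vertex sets {1,3,4}, {0}, {2}, {5,6,7,8} are disjoint, each induces a connected subgraph, and every pair is joined by at least one edge of G. Contracting each set to a single vertex therefore yields K_{4} as a minor, and since treewidth is minor-monotone, tw(G) ≥ tw(K_{4}) = 3. Therefore the treewidth is 3.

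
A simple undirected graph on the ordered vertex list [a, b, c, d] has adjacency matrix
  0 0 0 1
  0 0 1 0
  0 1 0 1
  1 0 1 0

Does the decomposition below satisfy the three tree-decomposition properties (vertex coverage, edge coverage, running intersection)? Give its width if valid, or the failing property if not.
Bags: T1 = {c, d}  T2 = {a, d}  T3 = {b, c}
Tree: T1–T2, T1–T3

Yes; width 1.

Checking the three conditions: (i) the bags cover all of {a, b, c, d}; (ii) for each edge, some bag contains both endpoints; (iii) the bags containing any fixed vertex form a subtree. All hold, so the decomposition is valid with width 2 − 1 = 1.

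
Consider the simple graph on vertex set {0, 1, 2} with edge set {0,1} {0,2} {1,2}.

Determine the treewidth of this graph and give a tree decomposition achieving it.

Treewidth 2.
One optimal decomposition is:
Bags: B1 = {0, 1, 2}
Tree: (single bag)

With just one bag of size 3, the width is 3 − 1 = 2, so tw(G) ≤ 2. Conversely, {0, 1, 2} is a clique of size 3, and the vertices of any clique must share a bag in every tree decomposition; so some bag has ≥ 3 vertices and tw(G) ≥ 2. Therefore the treewidth is 2.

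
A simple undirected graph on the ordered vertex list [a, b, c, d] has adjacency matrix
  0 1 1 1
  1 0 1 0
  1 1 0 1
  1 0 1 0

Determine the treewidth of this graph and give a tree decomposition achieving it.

Treewidth 2.
Bags: B1 = {a, c, d}  B2 = {a, b, c}
Tree: B1–B2

The largest bag has 3 vertices, giving width 2; this decomposition certifies tw(G) ≤ 2. On the other hand G contains the 3-clique {a, c, d}. A clique must lie in a single bag of any decomposition, so no decomposition can have width below 2. Combining the bounds, tw(G) = 2.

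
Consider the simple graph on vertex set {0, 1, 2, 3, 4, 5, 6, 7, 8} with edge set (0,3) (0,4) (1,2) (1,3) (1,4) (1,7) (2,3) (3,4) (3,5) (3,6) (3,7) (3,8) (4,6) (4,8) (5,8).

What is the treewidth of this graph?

2

A width-2 tree decomposition is:
Bags: B1 = {1, 3, 7}  B2 = {1, 3, 4}  B3 = {3, 4, 6}  B4 = {3, 4, 8}  B5 = {1, 2, 3}  B6 = {0, 3, 4}  B7 = {3, 5, 8}
Tree: B1–B2, B2–B3, B3–B4, B1–B5, B3–B6, B4–B7
The largest bag has 3 vertices, giving width 2; this decomposition certifies tw(G) ≤ 2. Conversely, {1, 2, 3} is a clique of size 3, and the vertices of any clique must share a bag in every tree decomposition; so some bag has ≥ 3 vertices and tw(G) ≥ 2. Combining the bounds, tw(G) = 2.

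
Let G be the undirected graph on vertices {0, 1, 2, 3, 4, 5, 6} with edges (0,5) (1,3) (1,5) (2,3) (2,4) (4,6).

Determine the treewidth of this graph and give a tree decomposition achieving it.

Every bag has size at most 2, so the width is 2 − 1 = 1 and tw(G) ≤ 1. Since G has at least one edge (e.g. 0–5), it is not an edgeless graph, so tw(G) ≥ 1. Hence tw(G) = 1 exactly.

Treewidth 1.
Bags: B1 = {0, 5}  B2 = {1, 5}  B3 = {1, 3}  B4 = {2, 3}  B5 = {2, 4}  B6 = {4, 6}
Tree: B1–B2, B2–B3, B3–B4, B4–B5, B5–B6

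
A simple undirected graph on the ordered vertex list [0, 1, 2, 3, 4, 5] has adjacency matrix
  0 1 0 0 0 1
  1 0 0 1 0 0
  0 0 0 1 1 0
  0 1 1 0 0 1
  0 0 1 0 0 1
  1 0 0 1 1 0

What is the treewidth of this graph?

2

A width-2 tree decomposition is:
Bags: B1 = {0, 1, 3}  B2 = {0, 3, 5}  B3 = {2, 3, 5}  B4 = {2, 4, 5}
Tree: B1–B2, B2–B3, B3–B4
Each bag holds 3 vertices, so the decomposition has width 2, which upper-bounds the treewidth. For the lower bound, G contains the cycle 1–0–5–3–1, so G is not a forest; only forests have treewidth ≤ 1, hence tw(G) ≥ 2. Hence tw(G) = 2 exactly.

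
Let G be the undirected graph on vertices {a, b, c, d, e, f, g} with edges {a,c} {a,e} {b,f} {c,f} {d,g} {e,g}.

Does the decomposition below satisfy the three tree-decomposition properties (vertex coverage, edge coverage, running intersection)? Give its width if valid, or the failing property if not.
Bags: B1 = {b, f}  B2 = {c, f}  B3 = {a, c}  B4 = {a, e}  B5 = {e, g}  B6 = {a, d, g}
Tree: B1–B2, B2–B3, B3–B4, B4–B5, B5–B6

A tree decomposition must satisfy three properties: every vertex lies in some bag; for every edge, both endpoints lie together in some bag; and for every vertex, the bags containing it form a connected subtree. Here bags containing vertex a are not connected in the tree, so the decomposition is invalid.

No — bags containing vertex a are not connected in the tree.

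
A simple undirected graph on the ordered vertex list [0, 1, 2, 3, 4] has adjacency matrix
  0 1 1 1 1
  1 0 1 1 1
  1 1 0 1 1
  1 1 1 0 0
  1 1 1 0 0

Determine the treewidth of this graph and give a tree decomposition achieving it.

Treewidth 3.
Bags: B1 = {0, 1, 2, 4}  B2 = {0, 1, 2, 3}
Tree: B1–B2

Each bag holds 4 vertices, so the decomposition has width 3, which upper-bounds the treewidth. On the other hand G contains the 4-clique {0, 1, 2, 3}. A clique must lie in a single bag of any decomposition, so no decomposition can have width below 3. Therefore the treewidth is 3.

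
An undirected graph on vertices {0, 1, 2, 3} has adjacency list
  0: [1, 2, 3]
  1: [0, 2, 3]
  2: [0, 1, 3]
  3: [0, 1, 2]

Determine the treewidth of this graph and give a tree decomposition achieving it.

With just one bag of size 4, the width is 4 − 1 = 3, so tw(G) ≤ 3. On the other hand G contains the 4-clique {0, 1, 2, 3}. A clique must lie in a single bag of any decomposition, so no decomposition can have width below 3. Combining the bounds, tw(G) = 3.

Treewidth 3.
One optimal decomposition is:
Bags: B1 = {0, 1, 2, 3}
Tree: (single bag)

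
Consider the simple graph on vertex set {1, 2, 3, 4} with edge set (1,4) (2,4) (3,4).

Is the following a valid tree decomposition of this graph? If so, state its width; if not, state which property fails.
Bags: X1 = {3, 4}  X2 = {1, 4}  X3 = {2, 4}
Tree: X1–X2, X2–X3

Yes; width 1.

Checking the three conditions: (i) the bags cover all of {1, 2, 3, 4}; (ii) for each edge, some bag contains both endpoints; (iii) the bags containing any fixed vertex form a subtree. All hold, so the decomposition is valid with width 2 − 1 = 1.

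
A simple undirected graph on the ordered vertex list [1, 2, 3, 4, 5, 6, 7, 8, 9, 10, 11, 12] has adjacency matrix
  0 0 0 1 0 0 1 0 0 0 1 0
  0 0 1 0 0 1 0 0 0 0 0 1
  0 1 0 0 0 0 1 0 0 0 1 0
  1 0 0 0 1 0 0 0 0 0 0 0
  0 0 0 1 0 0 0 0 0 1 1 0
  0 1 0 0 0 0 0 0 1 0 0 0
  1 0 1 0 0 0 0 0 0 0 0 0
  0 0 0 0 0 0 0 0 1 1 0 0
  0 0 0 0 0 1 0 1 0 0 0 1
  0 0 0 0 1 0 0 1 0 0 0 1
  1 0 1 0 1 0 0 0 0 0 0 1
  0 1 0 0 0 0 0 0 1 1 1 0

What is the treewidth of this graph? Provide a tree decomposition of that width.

Every bag has size at most 4, so the width is 4 − 1 = 3 and tw(G) ≤ 3. For the lower bound: the 4 vertex sets {1,4,7}, {5}, {11}, {2,3,10,12} are disjoint, each induces a connected subgraph, and every pair is joined by at least one edge of G. Contracting each set to a single vertex therefore yields K_{4} as a minor, and since treewidth is minor-monotone, tw(G) ≥ tw(K_{4}) = 3. Hence tw(G) = 3 exactly.

Treewidth 3.
One such decomposition:
Bags: B1 = {1, 4, 5, 7}  B2 = {1, 5, 7, 11}  B3 = {3, 5, 7, 11}  B4 = {3, 5, 10, 11}  B5 = {3, 10, 11, 12}  B6 = {2, 3, 10, 12}  B7 = {2, 8, 10, 12}  B8 = {2, 8, 9, 12}  B9 = {2, 6, 8, 9}
Tree: B1–B2, B2–B3, B3–B4, B4–B5, B5–B6, B6–B7, B7–B8, B8–B9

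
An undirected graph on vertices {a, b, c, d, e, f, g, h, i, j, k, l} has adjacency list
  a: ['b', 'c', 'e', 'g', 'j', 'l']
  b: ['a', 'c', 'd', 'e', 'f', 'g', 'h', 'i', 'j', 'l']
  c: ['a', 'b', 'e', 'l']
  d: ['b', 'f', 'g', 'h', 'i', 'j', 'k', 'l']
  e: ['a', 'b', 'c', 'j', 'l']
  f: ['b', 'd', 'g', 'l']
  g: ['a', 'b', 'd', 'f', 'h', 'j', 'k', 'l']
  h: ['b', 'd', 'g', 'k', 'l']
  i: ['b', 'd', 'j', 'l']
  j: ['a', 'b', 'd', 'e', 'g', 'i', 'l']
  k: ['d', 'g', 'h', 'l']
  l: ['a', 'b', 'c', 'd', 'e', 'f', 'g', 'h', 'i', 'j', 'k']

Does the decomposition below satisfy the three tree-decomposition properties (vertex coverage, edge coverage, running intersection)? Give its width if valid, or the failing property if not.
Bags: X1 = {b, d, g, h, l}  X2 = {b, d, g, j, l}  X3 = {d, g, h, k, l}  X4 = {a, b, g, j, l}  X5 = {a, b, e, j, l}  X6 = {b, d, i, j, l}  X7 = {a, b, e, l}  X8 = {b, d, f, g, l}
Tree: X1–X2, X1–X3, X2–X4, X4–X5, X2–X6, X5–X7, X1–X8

A tree decomposition must satisfy three properties: every vertex lies in some bag; for every edge, both endpoints lie together in some bag; and for every vertex, the bags containing it form a connected subtree. Here vertex c appears in no bag, so the decomposition is invalid.

No — vertex c appears in no bag.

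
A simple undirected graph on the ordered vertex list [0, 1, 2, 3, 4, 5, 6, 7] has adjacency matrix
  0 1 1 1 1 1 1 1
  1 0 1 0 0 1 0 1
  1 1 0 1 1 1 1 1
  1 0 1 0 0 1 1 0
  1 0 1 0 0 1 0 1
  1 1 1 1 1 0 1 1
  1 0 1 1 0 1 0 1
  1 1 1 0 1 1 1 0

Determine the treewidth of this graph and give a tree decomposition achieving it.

Treewidth 4.
Bags: B1 = {0, 1, 2, 5, 7}  B2 = {0, 2, 5, 6, 7}  B3 = {0, 2, 3, 5, 6}  B4 = {0, 2, 4, 5, 7}
Tree: B1–B2, B2–B3, B2–B4

The largest bag has 5 vertices, giving width 4; this decomposition certifies tw(G) ≤ 4. On the other hand G contains the 5-clique {0, 2, 3, 5, 6}. A clique must lie in a single bag of any decomposition, so no decomposition can have width below 4. The upper and lower bounds meet at 4, so that is the treewidth.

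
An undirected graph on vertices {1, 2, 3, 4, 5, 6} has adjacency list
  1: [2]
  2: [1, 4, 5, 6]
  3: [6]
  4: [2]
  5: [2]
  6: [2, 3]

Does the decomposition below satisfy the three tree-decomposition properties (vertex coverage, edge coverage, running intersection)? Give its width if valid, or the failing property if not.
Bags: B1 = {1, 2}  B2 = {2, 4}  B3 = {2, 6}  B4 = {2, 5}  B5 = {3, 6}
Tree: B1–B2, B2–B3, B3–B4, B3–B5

Checking the three conditions: (i) the bags cover all of {1, 2, 3, 4, 5, 6}; (ii) for each edge, some bag contains both endpoints; (iii) the bags containing any fixed vertex form a subtree. All hold, so the decomposition is valid with width 2 − 1 = 1.

Yes; width 1.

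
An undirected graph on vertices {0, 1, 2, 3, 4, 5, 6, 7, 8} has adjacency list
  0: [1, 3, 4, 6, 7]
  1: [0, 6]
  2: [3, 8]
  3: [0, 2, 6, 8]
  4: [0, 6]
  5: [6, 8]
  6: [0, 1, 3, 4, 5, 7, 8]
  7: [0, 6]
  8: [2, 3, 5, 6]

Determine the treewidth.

A width-2 tree decomposition is:
Bags: B1 = {3, 6, 8}  B2 = {2, 3, 8}  B3 = {0, 3, 6}  B4 = {0, 4, 6}  B5 = {0, 6, 7}  B6 = {5, 6, 8}  B7 = {0, 1, 6}
Tree: B1–B2, B1–B3, B3–B4, B4–B5, B1–B6, B4–B7
The largest bag has 3 vertices, giving width 2; this decomposition certifies tw(G) ≤ 2. Conversely, {2, 3, 8} is a clique of size 3, and the vertices of any clique must share a bag in every tree decomposition; so some bag has ≥ 3 vertices and tw(G) ≥ 2. Combining the bounds, tw(G) = 2.

2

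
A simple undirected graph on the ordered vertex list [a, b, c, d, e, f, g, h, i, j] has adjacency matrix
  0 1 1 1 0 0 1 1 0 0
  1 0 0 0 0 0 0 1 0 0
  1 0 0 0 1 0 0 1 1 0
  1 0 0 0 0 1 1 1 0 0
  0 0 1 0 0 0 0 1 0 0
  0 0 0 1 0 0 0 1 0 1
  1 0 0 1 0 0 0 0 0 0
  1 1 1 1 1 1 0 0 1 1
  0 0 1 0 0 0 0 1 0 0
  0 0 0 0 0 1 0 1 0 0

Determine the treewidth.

2

A width-2 tree decomposition is:
Bags: B1 = {a, d, h}  B2 = {d, f, h}  B3 = {f, h, j}  B4 = {a, c, h}  B5 = {a, b, h}  B6 = {c, h, i}  B7 = {a, d, g}  B8 = {c, e, h}
Tree: B1–B2, B2–B3, B1–B4, B4–B5, B4–B6, B1–B7, B4–B8
The largest bag has 3 vertices, giving width 2; this decomposition certifies tw(G) ≤ 2. On the other hand G contains the 3-clique {a, d, g}. A clique must lie in a single bag of any decomposition, so no decomposition can have width below 2. Therefore the treewidth is 2.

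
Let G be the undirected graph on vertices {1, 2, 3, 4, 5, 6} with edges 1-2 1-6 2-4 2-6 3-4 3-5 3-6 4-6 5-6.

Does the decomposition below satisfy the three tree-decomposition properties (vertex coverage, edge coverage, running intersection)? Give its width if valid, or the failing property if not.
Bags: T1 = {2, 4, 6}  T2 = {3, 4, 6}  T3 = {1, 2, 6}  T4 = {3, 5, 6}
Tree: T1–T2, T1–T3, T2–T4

Vertex coverage: the bags together contain {1, 2, 3, 4, 5, 6}, the full vertex set. Edge coverage: each edge of G has both endpoints in at least one bag. Running intersection: for every vertex, the bags containing it form a connected subtree. All three properties hold, so this is a valid tree decomposition of width max|bag| − 1 = 2, and hence tw(G) ≤ 2.

Yes; width 2.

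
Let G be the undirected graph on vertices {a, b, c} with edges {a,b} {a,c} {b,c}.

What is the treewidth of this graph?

2

A width-2 tree decomposition is:
Bags: B1 = {a, b, c}
Tree: (single bag)
With just one bag of size 3, the width is 3 − 1 = 2, so tw(G) ≤ 2. On the other hand G contains the 3-clique {a, b, c}. A clique must lie in a single bag of any decomposition, so no decomposition can have width below 2. Combining the bounds, tw(G) = 2.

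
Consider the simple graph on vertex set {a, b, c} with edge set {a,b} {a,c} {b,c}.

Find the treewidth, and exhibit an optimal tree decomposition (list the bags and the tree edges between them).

Treewidth 2.
One such decomposition:
Bags: B1 = {a, b, c}
Tree: (single bag)

A single bag containing all 3 vertices is trivially a valid decomposition of width 2. Conversely, {a, b, c} is a clique of size 3, and the vertices of any clique must share a bag in every tree decomposition; so some bag has ≥ 3 vertices and tw(G) ≥ 2. Combining the bounds, tw(G) = 2.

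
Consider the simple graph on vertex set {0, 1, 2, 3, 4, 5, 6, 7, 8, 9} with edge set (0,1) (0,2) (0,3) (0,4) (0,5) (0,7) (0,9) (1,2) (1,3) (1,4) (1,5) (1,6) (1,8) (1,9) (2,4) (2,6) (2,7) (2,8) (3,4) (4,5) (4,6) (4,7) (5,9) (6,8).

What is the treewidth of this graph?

3

A width-3 tree decomposition is:
Bags: B1 = {0, 1, 2, 4}  B2 = {0, 1, 3, 4}  B3 = {0, 1, 4, 5}  B4 = {1, 2, 4, 6}  B5 = {0, 2, 4, 7}  B6 = {1, 2, 6, 8}  B7 = {0, 1, 5, 9}
Tree: B1–B2, B2–B3, B1–B4, B1–B5, B4–B6, B3–B7
Each bag holds 4 vertices, so the decomposition has width 3, which upper-bounds the treewidth. On the other hand G contains the 4-clique {0, 1, 5, 9}. A clique must lie in a single bag of any decomposition, so no decomposition can have width below 3. Therefore the treewidth is 3.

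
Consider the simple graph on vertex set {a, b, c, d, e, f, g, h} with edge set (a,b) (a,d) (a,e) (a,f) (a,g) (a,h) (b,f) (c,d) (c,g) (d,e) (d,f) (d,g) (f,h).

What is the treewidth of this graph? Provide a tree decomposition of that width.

Treewidth 2.
Bags: B1 = {a, d, f}  B2 = {a, b, f}  B3 = {a, d, g}  B4 = {a, d, e}  B5 = {c, d, g}  B6 = {a, f, h}
Tree: B1–B2, B1–B3, B3–B4, B3–B5, B2–B6

The largest bag has 3 vertices, giving width 2; this decomposition certifies tw(G) ≤ 2. On the other hand G contains the 3-clique {c, d, g}. A clique must lie in a single bag of any decomposition, so no decomposition can have width below 2. Combining the bounds, tw(G) = 2.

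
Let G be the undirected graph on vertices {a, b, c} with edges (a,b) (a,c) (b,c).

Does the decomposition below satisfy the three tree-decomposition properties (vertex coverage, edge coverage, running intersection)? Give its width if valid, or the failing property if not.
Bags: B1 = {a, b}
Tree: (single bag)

No — vertex c appears in no bag.

A tree decomposition must satisfy three properties: every vertex lies in some bag; for every edge, both endpoints lie together in some bag; and for every vertex, the bags containing it form a connected subtree. Here vertex c appears in no bag, so the decomposition is invalid.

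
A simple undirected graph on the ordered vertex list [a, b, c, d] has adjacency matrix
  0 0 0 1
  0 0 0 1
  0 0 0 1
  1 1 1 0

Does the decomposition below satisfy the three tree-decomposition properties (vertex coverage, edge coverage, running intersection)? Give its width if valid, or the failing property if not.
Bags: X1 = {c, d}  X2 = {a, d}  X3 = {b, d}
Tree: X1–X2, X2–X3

Every vertex of G appears in some bag (union = {a, b, c, d}); every edge is covered by a bag; and for each vertex v the set of bags containing v is connected in the bag tree. The decomposition is therefore valid. The largest bag has 2 vertices, so the width is 1.

Yes; width 1.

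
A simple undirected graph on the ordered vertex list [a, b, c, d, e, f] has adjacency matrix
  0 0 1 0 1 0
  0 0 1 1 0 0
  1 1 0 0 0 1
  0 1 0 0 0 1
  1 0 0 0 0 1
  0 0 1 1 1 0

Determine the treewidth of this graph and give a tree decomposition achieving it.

Treewidth 2.
One such decomposition:
Bags: B1 = {a, c, e}  B2 = {c, e, f}  B3 = {b, c, f}  B4 = {b, d, f}
Tree: B1–B2, B2–B3, B3–B4

Each bag holds 3 vertices, so the decomposition has width 2, which upper-bounds the treewidth. For the lower bound, G contains the cycle a–e–f–c–a, so G is not a forest; only forests have treewidth ≤ 1, hence tw(G) ≥ 2. Hence tw(G) = 2 exactly.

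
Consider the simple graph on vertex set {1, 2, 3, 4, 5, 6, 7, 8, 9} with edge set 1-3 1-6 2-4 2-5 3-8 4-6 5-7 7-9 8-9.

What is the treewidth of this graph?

2

A width-2 tree decomposition is:
Bags: B1 = {2, 5, 7}  B2 = {2, 4, 7}  B3 = {4, 6, 7}  B4 = {1, 6, 7}  B5 = {1, 3, 7}  B6 = {3, 7, 8}  B7 = {7, 8, 9}
Tree: B1–B2, B2–B3, B3–B4, B4–B5, B5–B6, B6–B7
Every bag has size at most 3, so the width is 3 − 1 = 2 and tw(G) ≤ 2. The edges 7–5–2–4–6–1–3–8–9–7 form a cycle, so G is not a tree and its treewidth is at least 2. Combining the bounds, tw(G) = 2.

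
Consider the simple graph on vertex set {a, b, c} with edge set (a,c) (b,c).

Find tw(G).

1

A width-1 tree decomposition is:
Bags: B1 = {a, c}  B2 = {b, c}
Tree: B1–B2
Each bag holds 2 vertices, so the decomposition has width 1, which upper-bounds the treewidth. Any graph with an edge has treewidth ≥ 1, and G has the edge c–a. Combining the bounds, tw(G) = 1.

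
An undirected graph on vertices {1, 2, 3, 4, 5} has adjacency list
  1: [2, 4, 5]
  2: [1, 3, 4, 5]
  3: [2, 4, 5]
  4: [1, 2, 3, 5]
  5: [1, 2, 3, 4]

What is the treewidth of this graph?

3

A width-3 tree decomposition is:
Bags: B1 = {2, 3, 4, 5}  B2 = {1, 2, 4, 5}
Tree: B1–B2
Every bag has size at most 4, so the width is 4 − 1 = 3 and tw(G) ≤ 3. For the lower bound, the 4 vertices {1, 2, 4, 5} are pairwise adjacent, and any tree decomposition puts a clique entirely inside one bag — forcing width ≥ 3. Therefore the treewidth is 3.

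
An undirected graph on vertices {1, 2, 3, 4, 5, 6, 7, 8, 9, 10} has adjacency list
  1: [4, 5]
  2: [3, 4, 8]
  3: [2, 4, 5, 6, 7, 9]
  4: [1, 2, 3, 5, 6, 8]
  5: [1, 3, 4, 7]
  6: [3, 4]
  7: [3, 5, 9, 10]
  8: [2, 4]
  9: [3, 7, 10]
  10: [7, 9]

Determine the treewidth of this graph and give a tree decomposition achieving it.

Each bag holds 3 vertices, so the decomposition has width 2, which upper-bounds the treewidth. On the other hand G contains the 3-clique {2, 4, 8}. A clique must lie in a single bag of any decomposition, so no decomposition can have width below 2. Combining the bounds, tw(G) = 2.

Treewidth 2.
One optimal decomposition is:
Bags: B1 = {3, 7, 9}  B2 = {3, 5, 7}  B3 = {3, 4, 5}  B4 = {3, 4, 6}  B5 = {2, 3, 4}  B6 = {1, 4, 5}  B7 = {2, 4, 8}  B8 = {7, 9, 10}
Tree: B1–B2, B2–B3, B3–B4, B3–B5, B3–B6, B5–B7, B1–B8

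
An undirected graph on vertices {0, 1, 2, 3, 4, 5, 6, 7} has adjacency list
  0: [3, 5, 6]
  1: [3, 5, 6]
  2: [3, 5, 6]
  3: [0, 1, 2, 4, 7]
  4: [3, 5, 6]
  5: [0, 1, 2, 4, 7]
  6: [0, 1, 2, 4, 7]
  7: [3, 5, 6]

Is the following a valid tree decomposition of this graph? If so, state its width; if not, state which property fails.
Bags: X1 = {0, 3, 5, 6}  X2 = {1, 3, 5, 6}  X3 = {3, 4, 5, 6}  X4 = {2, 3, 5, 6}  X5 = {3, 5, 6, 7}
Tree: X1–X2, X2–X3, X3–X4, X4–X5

Yes; width 3.

Every vertex of G appears in some bag (union = {0, 1, 2, 3, 4, 5, 6, 7}); every edge is covered by a bag; and for each vertex v the set of bags containing v is connected in the bag tree. The decomposition is therefore valid. The largest bag has 4 vertices, so the width is 3.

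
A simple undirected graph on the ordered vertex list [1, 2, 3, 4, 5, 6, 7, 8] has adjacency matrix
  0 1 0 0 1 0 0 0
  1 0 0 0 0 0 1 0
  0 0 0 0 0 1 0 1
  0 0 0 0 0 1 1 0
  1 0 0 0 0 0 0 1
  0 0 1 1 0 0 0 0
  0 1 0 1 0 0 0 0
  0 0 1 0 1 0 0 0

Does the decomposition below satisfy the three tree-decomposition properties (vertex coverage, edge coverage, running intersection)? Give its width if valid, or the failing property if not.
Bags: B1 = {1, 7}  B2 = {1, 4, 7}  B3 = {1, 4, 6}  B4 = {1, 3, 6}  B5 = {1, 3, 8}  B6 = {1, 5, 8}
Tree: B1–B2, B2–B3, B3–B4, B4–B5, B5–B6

No — vertex 2 appears in no bag.

A tree decomposition must satisfy three properties: every vertex lies in some bag; for every edge, both endpoints lie together in some bag; and for every vertex, the bags containing it form a connected subtree. Here vertex 2 appears in no bag, so the decomposition is invalid.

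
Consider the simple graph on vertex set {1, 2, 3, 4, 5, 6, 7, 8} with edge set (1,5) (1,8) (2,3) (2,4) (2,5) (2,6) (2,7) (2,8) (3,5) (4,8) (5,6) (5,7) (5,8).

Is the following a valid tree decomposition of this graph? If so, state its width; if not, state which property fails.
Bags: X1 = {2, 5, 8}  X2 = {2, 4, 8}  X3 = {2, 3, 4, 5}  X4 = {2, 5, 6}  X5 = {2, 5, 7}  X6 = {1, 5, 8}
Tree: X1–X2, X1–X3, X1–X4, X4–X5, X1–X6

No — bags containing vertex 4 are not connected in the tree.

A tree decomposition must satisfy three properties: every vertex lies in some bag; for every edge, both endpoints lie together in some bag; and for every vertex, the bags containing it form a connected subtree. Here bags containing vertex 4 are not connected in the tree, so the decomposition is invalid.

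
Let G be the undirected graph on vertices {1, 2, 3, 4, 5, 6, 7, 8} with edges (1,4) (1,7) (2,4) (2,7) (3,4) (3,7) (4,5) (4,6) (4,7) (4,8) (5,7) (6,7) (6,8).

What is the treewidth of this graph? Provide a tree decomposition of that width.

Every bag has size at most 3, so the width is 3 − 1 = 2 and tw(G) ≤ 2. On the other hand G contains the 3-clique {4, 6, 8}. A clique must lie in a single bag of any decomposition, so no decomposition can have width below 2. Combining the bounds, tw(G) = 2.

Treewidth 2.
One such decomposition:
Bags: B1 = {1, 4, 7}  B2 = {4, 5, 7}  B3 = {2, 4, 7}  B4 = {4, 6, 7}  B5 = {3, 4, 7}  B6 = {4, 6, 8}
Tree: B1–B2, B2–B3, B3–B4, B1–B5, B4–B6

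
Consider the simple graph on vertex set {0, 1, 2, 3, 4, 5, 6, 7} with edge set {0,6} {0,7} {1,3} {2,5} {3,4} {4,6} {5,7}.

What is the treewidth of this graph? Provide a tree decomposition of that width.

Each bag holds 2 vertices, so the decomposition has width 1, which upper-bounds the treewidth. Any graph with an edge has treewidth ≥ 1, and G has the edge 1–3. Combining the bounds, tw(G) = 1.

Treewidth 1.
One such decomposition:
Bags: B1 = {1, 3}  B2 = {3, 4}  B3 = {4, 6}  B4 = {0, 6}  B5 = {0, 7}  B6 = {5, 7}  B7 = {2, 5}
Tree: B1–B2, B2–B3, B3–B4, B4–B5, B5–B6, B6–B7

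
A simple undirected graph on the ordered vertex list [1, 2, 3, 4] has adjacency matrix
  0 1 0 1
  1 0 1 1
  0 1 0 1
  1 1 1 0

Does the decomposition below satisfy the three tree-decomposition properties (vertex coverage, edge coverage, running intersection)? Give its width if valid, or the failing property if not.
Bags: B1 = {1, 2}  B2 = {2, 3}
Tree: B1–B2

No — vertex 4 appears in no bag.

A tree decomposition must satisfy three properties: every vertex lies in some bag; for every edge, both endpoints lie together in some bag; and for every vertex, the bags containing it form a connected subtree. Here vertex 4 appears in no bag, so the decomposition is invalid.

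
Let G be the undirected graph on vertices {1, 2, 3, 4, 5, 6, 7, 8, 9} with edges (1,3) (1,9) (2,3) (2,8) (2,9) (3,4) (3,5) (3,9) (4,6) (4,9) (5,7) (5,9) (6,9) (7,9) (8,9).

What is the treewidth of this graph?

A width-2 tree decomposition is:
Bags: B1 = {2, 3, 9}  B2 = {1, 3, 9}  B3 = {3, 4, 9}  B4 = {3, 5, 9}  B5 = {5, 7, 9}  B6 = {4, 6, 9}  B7 = {2, 8, 9}
Tree: B1–B2, B1–B3, B3–B4, B4–B5, B3–B6, B1–B7
The largest bag has 3 vertices, giving width 2; this decomposition certifies tw(G) ≤ 2. For the lower bound, the 3 vertices {2, 8, 9} are pairwise adjacent, and any tree decomposition puts a clique entirely inside one bag — forcing width ≥ 2. The upper and lower bounds meet at 2, so that is the treewidth.

2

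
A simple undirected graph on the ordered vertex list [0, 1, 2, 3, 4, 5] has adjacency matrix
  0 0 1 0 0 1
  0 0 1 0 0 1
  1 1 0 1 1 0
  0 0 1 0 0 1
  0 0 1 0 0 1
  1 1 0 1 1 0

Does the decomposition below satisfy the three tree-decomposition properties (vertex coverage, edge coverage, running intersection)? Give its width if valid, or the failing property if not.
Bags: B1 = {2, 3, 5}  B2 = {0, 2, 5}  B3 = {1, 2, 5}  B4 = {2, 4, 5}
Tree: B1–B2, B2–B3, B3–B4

Yes; width 2.

Every vertex of G appears in some bag (union = {0, 1, 2, 3, 4, 5}); every edge is covered by a bag; and for each vertex v the set of bags containing v is connected in the bag tree. The decomposition is therefore valid. The largest bag has 3 vertices, so the width is 2.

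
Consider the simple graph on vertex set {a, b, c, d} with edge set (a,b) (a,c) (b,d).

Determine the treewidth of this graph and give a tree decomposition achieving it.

Treewidth 1.
One optimal decomposition is:
Bags: B1 = {b, d}  B2 = {a, b}  B3 = {a, c}
Tree: B1–B2, B2–B3

The largest bag has 2 vertices, giving width 1; this decomposition certifies tw(G) ≤ 1. G has an edge, so its treewidth is at least 1. The upper and lower bounds meet at 1, so that is the treewidth.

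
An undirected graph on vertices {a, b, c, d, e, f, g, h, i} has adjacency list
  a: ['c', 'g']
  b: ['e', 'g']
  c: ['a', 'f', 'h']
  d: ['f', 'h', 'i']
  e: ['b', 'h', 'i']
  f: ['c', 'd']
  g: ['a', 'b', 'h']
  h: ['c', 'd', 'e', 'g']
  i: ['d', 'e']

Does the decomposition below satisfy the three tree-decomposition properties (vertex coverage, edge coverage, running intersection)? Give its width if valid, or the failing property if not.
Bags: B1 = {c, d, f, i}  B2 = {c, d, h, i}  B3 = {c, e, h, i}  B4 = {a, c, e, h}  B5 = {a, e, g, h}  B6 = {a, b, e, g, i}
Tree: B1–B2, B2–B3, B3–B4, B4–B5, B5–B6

No — bags containing vertex i are not connected in the tree.

A tree decomposition must satisfy three properties: every vertex lies in some bag; for every edge, both endpoints lie together in some bag; and for every vertex, the bags containing it form a connected subtree. Here bags containing vertex i are not connected in the tree, so the decomposition is invalid.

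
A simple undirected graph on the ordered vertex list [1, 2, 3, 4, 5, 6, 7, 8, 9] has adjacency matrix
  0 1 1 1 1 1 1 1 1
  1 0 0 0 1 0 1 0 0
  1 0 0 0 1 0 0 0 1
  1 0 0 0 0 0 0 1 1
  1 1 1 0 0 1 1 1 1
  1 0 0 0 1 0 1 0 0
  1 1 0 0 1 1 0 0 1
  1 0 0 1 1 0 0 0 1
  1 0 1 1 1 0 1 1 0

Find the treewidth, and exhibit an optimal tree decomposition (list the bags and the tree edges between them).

The largest bag has 4 vertices, giving width 3; this decomposition certifies tw(G) ≤ 3. On the other hand G contains the 4-clique {1, 4, 8, 9}. A clique must lie in a single bag of any decomposition, so no decomposition can have width below 3. Hence tw(G) = 3 exactly.

Treewidth 3.
Bags: B1 = {1, 5, 8, 9}  B2 = {1, 4, 8, 9}  B3 = {1, 5, 7, 9}  B4 = {1, 3, 5, 9}  B5 = {1, 5, 6, 7}  B6 = {1, 2, 5, 7}
Tree: B1–B2, B1–B3, B3–B4, B3–B5, B3–B6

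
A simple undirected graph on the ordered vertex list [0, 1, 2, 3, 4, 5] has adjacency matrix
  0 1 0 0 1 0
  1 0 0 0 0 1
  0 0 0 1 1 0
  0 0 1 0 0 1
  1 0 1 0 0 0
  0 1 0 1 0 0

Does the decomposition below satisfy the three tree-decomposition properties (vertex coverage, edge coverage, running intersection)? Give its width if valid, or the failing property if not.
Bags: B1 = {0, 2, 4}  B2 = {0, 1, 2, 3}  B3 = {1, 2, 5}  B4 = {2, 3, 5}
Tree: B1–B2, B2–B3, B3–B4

A tree decomposition must satisfy three properties: every vertex lies in some bag; for every edge, both endpoints lie together in some bag; and for every vertex, the bags containing it form a connected subtree. Here bags containing vertex 3 are not connected in the tree, so the decomposition is invalid.

No — bags containing vertex 3 are not connected in the tree.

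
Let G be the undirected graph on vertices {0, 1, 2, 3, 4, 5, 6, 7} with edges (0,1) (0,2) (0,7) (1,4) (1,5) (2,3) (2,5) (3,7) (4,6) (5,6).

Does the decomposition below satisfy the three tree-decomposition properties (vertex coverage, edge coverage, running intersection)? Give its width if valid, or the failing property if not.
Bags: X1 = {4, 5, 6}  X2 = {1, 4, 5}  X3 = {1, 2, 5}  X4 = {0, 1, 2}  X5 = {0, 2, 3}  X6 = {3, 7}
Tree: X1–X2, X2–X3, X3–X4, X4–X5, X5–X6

A tree decomposition must satisfy three properties: every vertex lies in some bag; for every edge, both endpoints lie together in some bag; and for every vertex, the bags containing it form a connected subtree. Here edge (0,7) lies in no bag, so the decomposition is invalid.

No — edge (0,7) lies in no bag.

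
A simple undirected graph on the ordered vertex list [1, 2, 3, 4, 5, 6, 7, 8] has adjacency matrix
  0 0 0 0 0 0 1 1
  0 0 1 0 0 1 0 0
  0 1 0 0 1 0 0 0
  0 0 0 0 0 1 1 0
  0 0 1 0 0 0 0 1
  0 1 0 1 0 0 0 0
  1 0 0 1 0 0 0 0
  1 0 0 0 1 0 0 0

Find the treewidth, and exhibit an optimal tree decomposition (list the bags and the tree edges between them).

Each bag holds 3 vertices, so the decomposition has width 2, which upper-bounds the treewidth. The edges 7–1–8–5–3–2–6–4–7 form a cycle, so G is not a tree and its treewidth is at least 2. Combining the bounds, tw(G) = 2.

Treewidth 2.
Bags: B1 = {1, 7, 8}  B2 = {5, 7, 8}  B3 = {3, 5, 7}  B4 = {2, 3, 7}  B5 = {2, 6, 7}  B6 = {4, 6, 7}
Tree: B1–B2, B2–B3, B3–B4, B4–B5, B5–B6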